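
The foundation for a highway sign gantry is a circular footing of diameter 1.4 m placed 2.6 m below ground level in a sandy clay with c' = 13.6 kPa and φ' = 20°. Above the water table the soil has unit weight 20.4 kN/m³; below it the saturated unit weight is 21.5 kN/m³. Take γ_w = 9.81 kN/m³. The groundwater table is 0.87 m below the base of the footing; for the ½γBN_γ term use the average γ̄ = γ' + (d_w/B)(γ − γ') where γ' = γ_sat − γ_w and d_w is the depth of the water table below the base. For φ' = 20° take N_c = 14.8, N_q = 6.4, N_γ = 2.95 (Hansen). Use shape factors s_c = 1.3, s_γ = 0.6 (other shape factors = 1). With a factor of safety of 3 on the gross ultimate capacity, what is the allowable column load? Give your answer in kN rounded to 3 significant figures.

P_all ≈ 319 kN

Effective surcharge at the founding depth q = γ·D_f = 20.4 × 2.6 = 53.04 kPa.
With d_w = 0.87 m < B, γ̄ = 11.69 + (0.87/1.4) × (20.4 − 11.69) = 17.103 kN/m³.
q_ult = c·N_c·s_c + q·N_q + 0.5·γ·B·N_γ·s_γ
     = 13.6 × 14.8 × 1.3 + 53.04 × 6.4 + 0.5 × 17.103 × 1.4 × 2.95 × 0.6
     = 261.66 + 339.46 + 21.19 = 622.31 kPa.
Gross allowable pressure q_all = 622.31 / 3 = 207.44 kPa.
Footing area = 1.5394 m², so allowable column load = 207.44 × 1.5394 = 319.33 kN.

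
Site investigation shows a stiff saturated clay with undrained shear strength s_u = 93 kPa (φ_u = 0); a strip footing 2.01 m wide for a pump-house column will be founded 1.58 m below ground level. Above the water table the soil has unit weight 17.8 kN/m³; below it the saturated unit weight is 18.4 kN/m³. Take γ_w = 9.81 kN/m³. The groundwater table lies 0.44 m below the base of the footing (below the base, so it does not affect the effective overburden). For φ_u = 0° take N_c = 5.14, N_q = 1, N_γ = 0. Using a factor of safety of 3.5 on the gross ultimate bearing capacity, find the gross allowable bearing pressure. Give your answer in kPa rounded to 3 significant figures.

q_all ≈ 145 kPa

Effective surcharge at the founding depth q = γ·D_f = 17.8 × 1.58 = 28.124 kPa.
q_ult = c·N_c + q·N_q
     = 93 × 5.14 + 28.124 × 1
     = 478.02 + 28.124 = 506.14 kPa.
q_all = 506.14 / 3.5 = 144.61 kPa.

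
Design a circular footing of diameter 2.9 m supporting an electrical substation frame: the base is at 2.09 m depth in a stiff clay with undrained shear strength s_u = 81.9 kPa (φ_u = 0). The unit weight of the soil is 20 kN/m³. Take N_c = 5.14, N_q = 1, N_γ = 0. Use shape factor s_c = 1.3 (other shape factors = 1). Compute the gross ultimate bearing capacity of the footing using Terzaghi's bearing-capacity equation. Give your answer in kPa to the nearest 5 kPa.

q_ult ≈ 590 kPa

q = γ·D_f = 20 × 2.09 = 41.8 kPa.
c·N_c·s_c = 81.9 × 5.14 × 1.3 = 547.26 kPa
q·N_q = 41.8 × 1 = 41.8 kPa
q_ult = 547.26 + 41.8 = 589.06 kPa.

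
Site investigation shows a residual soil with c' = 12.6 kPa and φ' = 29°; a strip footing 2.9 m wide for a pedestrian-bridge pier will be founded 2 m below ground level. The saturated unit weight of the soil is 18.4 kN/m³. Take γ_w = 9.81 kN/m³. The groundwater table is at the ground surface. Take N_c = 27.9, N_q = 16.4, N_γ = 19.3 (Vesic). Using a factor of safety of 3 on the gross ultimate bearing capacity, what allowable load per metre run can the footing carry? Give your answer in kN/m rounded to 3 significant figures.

γ' = 18.4 − 9.81 = 8.59 kN/m³ (submerged throughout). q = 8.59 × 2 = 17.18 kPa; the same γ' applies in the ½γBN_γ term.
c·N_c = 12.6 × 27.9 = 351.54 kPa
q·N_q = 17.18 × 16.4 = 281.75 kPa
0.5·γ·B·N_γ = 0.5 × 8.59 × 2.9 × 19.3 = 240.39 kPa
q_ult = 351.54 + 281.75 + 240.39 = 873.68 kPa.
Gross allowable pressure q_all = 873.68 / 3 = 291.23 kPa.
Allowable wall load = q_all × B = 291.23 × 2.9 = 844.56 kN per metre run.

≈ 845 kN/m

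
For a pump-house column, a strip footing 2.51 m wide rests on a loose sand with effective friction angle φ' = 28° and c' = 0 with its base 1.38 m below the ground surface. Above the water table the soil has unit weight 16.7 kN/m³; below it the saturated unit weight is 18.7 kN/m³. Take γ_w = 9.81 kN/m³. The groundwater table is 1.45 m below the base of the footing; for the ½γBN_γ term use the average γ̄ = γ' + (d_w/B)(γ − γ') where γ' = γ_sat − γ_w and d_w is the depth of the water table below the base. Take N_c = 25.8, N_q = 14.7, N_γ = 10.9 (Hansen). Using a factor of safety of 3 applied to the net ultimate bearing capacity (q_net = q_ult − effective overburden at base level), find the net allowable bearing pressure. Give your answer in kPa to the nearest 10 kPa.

q_all(net) ≈ 170 kPa

q = γ·D_f = 16.7 × 1.38 = 23.046 kPa.
γ' = 8.89 kN/m³; averaging over the depth B below the base, γ̄ = γ' + (d_w/B)(γ − γ') = 13.402 kN/m³.
q·N_q = 23.046 × 14.7 = 338.78 kPa
0.5·γ·B·N_γ = 0.5 × 13.402 × 2.51 × 10.9 = 183.33 kPa
q_ult = 338.78 + 183.33 = 522.11 kPa.
Net ultimate: q_net = 522.11 − 23.046 = 499.06 kPa.
q_all(net) = 499.06 / 3 = 166.35 kPa.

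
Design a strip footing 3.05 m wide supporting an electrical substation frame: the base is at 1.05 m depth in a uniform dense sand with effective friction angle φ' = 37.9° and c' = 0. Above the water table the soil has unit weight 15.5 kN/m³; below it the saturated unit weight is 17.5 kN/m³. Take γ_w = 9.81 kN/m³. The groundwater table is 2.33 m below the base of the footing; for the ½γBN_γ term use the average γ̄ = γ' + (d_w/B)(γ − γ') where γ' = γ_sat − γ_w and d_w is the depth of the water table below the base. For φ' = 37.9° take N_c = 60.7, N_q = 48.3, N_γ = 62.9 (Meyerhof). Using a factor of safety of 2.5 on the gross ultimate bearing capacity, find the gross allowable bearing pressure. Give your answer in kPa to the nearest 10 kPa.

Overburden at base level: q = 15.5 × 1.05 = 16.275 kPa.
The water table is 2.33 m below the base (< B = 3.05 m), so the ½γBN_γ term uses γ̄ = γ' + (d_w/B)(γ − γ') = 7.69 + (2.33/3.05)(15.5 − 7.69) = 13.656 kN/m³.
Surcharge term q·N_q = 16.275 × 48.3 = 786.08 kPa; self-weight term 0.5·γ·B·N_γ = 0.5 × 13.656 × 3.05 × 62.9 = 1309.9 kPa.
q_ult = 786.08 + 1309.9 = 2096 kPa.
q_all = 2096 / 2.5 = 838.41 kPa.

q_all ≈ 840 kPa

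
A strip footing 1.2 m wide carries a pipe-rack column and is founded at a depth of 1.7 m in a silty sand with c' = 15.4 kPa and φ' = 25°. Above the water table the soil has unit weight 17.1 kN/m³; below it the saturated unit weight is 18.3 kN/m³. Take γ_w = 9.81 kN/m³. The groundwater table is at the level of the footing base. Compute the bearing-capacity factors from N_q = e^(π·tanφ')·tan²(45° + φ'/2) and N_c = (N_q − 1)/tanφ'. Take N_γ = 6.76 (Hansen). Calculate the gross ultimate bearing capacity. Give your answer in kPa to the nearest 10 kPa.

tan25° = 0.4663, so N_q = e^(π×0.4663)·tan²(57.5°) = 4.327 × 2.464 = 10.66.
N_c = (10.66 − 1)/tan25° = 20.72.
Effective surcharge at the founding depth q = γ·D_f = 17.1 × 1.7 = 29.07 kPa.
The water table coincides with the base, so in the self-weight term γ → γ' = 8.49 kN/m³.
q_ult = c·N_c + q·N_q + 0.5·γ·B·N_γ
     = 15.4 × 20.721 + 29.07 × 10.662 + 0.5 × 8.49 × 1.2 × 6.76
     = 319.1 + 309.95 + 34.435 = 663.48 kPa.

q_ult ≈ 660 kPa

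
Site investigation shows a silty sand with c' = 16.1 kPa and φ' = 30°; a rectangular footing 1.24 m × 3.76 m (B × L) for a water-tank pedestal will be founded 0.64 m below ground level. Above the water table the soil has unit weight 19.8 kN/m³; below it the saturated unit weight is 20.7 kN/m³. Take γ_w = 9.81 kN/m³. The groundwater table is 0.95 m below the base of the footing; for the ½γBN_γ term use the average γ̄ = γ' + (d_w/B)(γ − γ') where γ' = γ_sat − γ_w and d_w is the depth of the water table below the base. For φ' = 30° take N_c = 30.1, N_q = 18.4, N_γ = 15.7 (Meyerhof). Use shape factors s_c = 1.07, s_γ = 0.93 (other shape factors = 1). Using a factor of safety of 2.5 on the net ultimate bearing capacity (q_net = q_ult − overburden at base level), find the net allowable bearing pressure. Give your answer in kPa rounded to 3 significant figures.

q = γ·D_f = 19.8 × 0.64 = 12.672 kPa.
γ' = 10.89 kN/m³; averaging over the depth B below the base, γ̄ = γ' + (d_w/B)(γ − γ') = 17.716 kN/m³.
c·N_c·s_c = 16.1 × 30.1 × 1.07 = 518.53 kPa
q·N_q = 12.672 × 18.4 = 233.16 kPa
0.5·γ·B·N_γ·s_γ = 0.5 × 17.716 × 1.24 × 15.7 × 0.93 = 160.38 kPa
q_ult = 518.53 + 233.16 + 160.38 = 912.08 kPa.
q_net = 912.08 − 12.672 = 899.4 kPa.
q_all(net) = 899.4 / 2.5 = 359.76 kPa.

q_all(net) ≈ 360 kPa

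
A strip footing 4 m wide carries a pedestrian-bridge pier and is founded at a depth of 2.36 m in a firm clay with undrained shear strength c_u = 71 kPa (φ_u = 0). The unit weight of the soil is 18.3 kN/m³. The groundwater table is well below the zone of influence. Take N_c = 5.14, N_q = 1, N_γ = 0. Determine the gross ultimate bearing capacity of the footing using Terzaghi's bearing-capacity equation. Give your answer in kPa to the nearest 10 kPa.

Effective surcharge at the founding depth q = γ·D_f = 18.3 × 2.36 = 43.188 kPa.
q_ult = c·N_c + q·N_q
     = 71 × 5.14 + 43.188 × 1
     = 364.94 + 43.188 = 408.13 kPa.

q_ult ≈ 410 kPa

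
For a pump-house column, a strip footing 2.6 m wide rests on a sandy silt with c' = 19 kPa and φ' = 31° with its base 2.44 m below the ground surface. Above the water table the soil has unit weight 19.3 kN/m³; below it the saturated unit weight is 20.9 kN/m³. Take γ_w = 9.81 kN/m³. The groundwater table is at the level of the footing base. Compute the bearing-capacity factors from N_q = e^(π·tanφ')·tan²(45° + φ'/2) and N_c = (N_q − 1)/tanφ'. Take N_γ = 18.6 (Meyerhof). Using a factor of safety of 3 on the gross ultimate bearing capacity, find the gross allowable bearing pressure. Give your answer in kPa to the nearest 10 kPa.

q_all ≈ 620 kPa

N_q = e^(π·tan31°)·tan²(60.5°) = 20.63; N_c = (N_q − 1)/tanφ' = 32.67.
q = γ·D_f = 19.3 × 2.44 = 47.092 kPa.
For the ½γBN_γ term take γ' = 20.9 − 9.81 = 11.09 kN/m³ (soil below base is submerged).
c·N_c = 19 × 32.671 = 620.75 kPa
q·N_q = 47.092 × 20.631 = 971.55 kPa
0.5·γ·B·N_γ = 0.5 × 11.09 × 2.6 × 18.6 = 268.16 kPa
q_ult = 620.75 + 971.55 + 268.16 = 1860.5 kPa.
q_all = 1860.5 / 3 = 620.15 kPa.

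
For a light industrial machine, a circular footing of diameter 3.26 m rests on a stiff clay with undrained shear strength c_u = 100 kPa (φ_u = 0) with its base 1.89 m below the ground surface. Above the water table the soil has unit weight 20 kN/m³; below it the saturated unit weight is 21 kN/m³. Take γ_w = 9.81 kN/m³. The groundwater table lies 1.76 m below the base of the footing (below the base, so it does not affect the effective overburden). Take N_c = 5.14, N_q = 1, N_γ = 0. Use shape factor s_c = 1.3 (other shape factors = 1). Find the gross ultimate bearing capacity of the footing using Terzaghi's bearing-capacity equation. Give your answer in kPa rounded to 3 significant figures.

q_ult ≈ 706 kPa

Overburden at base level: q = 20 × 1.89 = 37.8 kPa.
Cohesion term c·N_c·s_c = 100 × 5.14 × 1.3 = 668.2 kPa; surcharge term q·N_q = 37.8 × 1 = 37.8 kPa.
q_ult = 668.2 + 37.8 = 706 kPa.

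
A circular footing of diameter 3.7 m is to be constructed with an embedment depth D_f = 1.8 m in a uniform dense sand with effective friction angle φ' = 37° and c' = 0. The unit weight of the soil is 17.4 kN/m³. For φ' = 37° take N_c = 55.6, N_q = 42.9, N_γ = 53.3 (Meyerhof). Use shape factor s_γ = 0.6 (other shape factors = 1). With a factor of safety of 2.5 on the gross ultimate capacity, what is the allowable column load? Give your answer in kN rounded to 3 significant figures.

Overburden at base level: q = 17.4 × 1.8 = 31.32 kPa.
Surcharge term q·N_q = 31.32 × 42.9 = 1343.6 kPa; self-weight term 0.5·γ·B·N_γ·s_γ = 0.5 × 17.4 × 3.7 × 53.3 × 0.6 = 1029.4 kPa.
q_ult = 1343.6 + 1029.4 = 2373.1 kPa.
Gross allowable pressure q_all = 2373.1 / 2.5 = 949.23 kPa.
Footing area = 10.7521 m², so allowable column load = 949.23 × 10.7521 = 10206 kN.

P_all ≈ 10200 kN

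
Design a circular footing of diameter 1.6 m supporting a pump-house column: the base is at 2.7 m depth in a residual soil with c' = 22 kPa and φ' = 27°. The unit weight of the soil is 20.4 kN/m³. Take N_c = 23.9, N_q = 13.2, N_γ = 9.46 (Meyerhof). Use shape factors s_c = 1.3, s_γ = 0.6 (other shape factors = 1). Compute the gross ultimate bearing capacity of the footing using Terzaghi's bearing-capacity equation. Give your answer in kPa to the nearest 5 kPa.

Overburden at base level: q = 20.4 × 2.7 = 55.08 kPa.
Cohesion term c·N_c·s_c = 22 × 23.9 × 1.3 = 683.54 kPa; surcharge term q·N_q = 55.08 × 13.2 = 727.06 kPa; self-weight term 0.5·γ·B·N_γ·s_γ = 0.5 × 20.4 × 1.6 × 9.46 × 0.6 = 92.632 kPa.
q_ult = 683.54 + 727.06 + 92.632 = 1503.2 kPa.

q_ult ≈ 1505 kPa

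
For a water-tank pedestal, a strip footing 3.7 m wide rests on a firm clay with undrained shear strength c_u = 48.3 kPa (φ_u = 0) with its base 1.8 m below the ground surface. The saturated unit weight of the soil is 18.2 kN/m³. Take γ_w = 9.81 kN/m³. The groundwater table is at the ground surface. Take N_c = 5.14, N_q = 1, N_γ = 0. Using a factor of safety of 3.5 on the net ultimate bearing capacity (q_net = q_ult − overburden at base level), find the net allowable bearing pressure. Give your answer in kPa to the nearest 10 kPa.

q_all(net) ≈ 70 kPa

γ' = 18.2 − 9.81 = 8.39 kN/m³ (submerged throughout). q = 8.39 × 1.8 = 15.102 kPa.
c·N_c = 48.3 × 5.14 = 248.26 kPa
q·N_q = 15.102 × 1 = 15.102 kPa
q_ult = 248.26 + 15.102 = 263.36 kPa.
q_net = 263.36 − 15.102 = 248.26 kPa.
q_all(net) = 248.26 / 3.5 = 70.932 kPa.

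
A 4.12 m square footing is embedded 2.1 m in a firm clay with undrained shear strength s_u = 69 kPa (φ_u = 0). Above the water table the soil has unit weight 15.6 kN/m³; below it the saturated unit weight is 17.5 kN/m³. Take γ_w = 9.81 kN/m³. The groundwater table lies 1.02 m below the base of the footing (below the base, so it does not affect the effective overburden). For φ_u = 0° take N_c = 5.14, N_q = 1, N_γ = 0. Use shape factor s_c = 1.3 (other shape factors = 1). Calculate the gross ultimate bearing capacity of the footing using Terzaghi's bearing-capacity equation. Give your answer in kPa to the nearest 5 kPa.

q_ult ≈ 495 kPa

Overburden at base level: q = 15.6 × 2.1 = 32.76 kPa.
Cohesion term c·N_c·s_c = 69 × 5.14 × 1.3 = 461.06 kPa; surcharge term q·N_q = 32.76 × 1 = 32.76 kPa.
q_ult = 461.06 + 32.76 = 493.82 kPa.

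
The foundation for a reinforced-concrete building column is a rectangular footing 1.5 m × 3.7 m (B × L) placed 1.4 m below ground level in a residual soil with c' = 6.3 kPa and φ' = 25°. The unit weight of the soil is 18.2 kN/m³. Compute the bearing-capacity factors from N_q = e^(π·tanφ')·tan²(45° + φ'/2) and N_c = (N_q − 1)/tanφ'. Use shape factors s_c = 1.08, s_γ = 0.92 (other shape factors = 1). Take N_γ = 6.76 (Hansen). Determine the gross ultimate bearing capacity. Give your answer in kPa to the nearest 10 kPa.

tan25° = 0.4663, so N_q = e^(π×0.4663)·tan²(57.5°) = 4.327 × 2.464 = 10.66.
N_c = (10.66 − 1)/tan25° = 20.72.
Overburden at base level: q = 18.2 × 1.4 = 25.48 kPa.
Cohesion term c·N_c·s_c = 6.3 × 20.721 × 1.08 = 140.98 kPa; surcharge term q·N_q = 25.48 × 10.662 = 271.67 kPa; self-weight term 0.5·γ·B·N_γ·s_γ = 0.5 × 18.2 × 1.5 × 6.76 × 0.92 = 84.892 kPa.
q_ult = 140.98 + 271.67 + 84.892 = 497.55 kPa.

q_ult ≈ 500 kPa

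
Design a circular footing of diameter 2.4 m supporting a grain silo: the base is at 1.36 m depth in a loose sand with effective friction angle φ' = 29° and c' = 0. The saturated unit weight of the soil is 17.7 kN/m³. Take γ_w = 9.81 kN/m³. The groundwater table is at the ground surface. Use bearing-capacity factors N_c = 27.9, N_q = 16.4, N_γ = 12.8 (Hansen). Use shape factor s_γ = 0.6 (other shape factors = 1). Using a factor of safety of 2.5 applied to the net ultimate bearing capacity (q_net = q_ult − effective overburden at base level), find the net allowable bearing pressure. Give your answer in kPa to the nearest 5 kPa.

q_all(net) ≈ 95 kPa

Water table at ground surface, so effective unit weight γ' = 17.7 − 9.81 = 7.89 kN/m³ is used throughout; overburden q = 7.89 × 1.36 = 10.73 kPa; the same γ' applies in the ½γBN_γ term.
Surcharge term q·N_q = 10.73 × 16.4 = 175.98 kPa; self-weight term 0.5·γ·B·N_γ·s_γ = 0.5 × 7.89 × 2.4 × 12.8 × 0.6 = 72.714 kPa.
q_ult = 175.98 + 72.714 = 248.69 kPa.
Net ultimate: q_net = 248.69 − 10.73 = 237.96 kPa.
q_all(net) = 237.96 / 2.5 = 95.185 kPa.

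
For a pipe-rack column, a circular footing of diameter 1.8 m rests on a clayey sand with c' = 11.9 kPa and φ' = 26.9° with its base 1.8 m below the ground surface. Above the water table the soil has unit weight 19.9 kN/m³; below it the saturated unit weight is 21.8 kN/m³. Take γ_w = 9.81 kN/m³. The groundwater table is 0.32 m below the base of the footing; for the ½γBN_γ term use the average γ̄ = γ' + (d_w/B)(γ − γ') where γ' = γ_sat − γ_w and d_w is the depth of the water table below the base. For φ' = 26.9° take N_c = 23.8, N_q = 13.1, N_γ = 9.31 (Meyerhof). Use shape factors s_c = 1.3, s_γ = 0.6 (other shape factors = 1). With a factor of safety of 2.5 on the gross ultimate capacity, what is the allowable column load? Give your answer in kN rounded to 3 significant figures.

P_all ≈ 921 kN

Overburden at base level: q = 19.9 × 1.8 = 35.82 kPa.
The water table is 0.32 m below the base (< B = 1.8 m), so the ½γBN_γ term uses γ̄ = γ' + (d_w/B)(γ − γ') = 11.99 + (0.32/1.8)(19.9 − 11.99) = 13.396 kN/m³.
Cohesion term c·N_c·s_c = 11.9 × 23.8 × 1.3 = 368.19 kPa; surcharge term q·N_q = 35.82 × 13.1 = 469.24 kPa; self-weight term 0.5·γ·B·N_γ·s_γ = 0.5 × 13.396 × 1.8 × 9.31 × 0.6 = 67.348 kPa.
q_ult = 368.19 + 469.24 + 67.348 = 904.78 kPa.
Gross allowable pressure q_all = 904.78 / 2.5 = 361.91 kPa.
Footing area = 2.5447 m², so allowable column load = 361.91 × 2.5447 = 920.95 kN.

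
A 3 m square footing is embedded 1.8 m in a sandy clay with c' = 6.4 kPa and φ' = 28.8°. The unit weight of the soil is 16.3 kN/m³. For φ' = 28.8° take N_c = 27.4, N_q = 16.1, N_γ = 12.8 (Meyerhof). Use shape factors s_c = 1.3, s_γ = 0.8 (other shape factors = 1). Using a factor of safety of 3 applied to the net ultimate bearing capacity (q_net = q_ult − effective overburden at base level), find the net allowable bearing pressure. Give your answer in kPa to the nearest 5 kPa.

q_all(net) ≈ 305 kPa

Effective surcharge at the founding depth q = γ·D_f = 16.3 × 1.8 = 29.34 kPa.
q_ult = c·N_c·s_c + q·N_q + 0.5·γ·B·N_γ·s_γ
     = 6.4 × 27.4 × 1.3 + 29.34 × 16.1 + 0.5 × 16.3 × 3 × 12.8 × 0.8
     = 227.97 + 472.37 + 250.37 = 950.71 kPa.
Net ultimate: q_net = 950.71 − 29.34 = 921.37 kPa.
q_all(net) = 921.37 / 3 = 307.12 kPa.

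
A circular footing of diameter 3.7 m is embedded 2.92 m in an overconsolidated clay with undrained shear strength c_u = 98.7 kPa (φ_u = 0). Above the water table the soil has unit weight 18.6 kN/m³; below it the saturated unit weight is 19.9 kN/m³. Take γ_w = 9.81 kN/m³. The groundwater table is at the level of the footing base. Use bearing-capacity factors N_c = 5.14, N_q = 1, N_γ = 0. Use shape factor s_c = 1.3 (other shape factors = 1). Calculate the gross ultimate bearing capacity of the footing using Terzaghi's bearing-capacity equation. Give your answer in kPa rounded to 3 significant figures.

Effective surcharge at the founding depth q = γ·D_f = 18.6 × 2.92 = 54.312 kPa.
q_ult = c·N_c·s_c + q·N_q
     = 98.7 × 5.14 × 1.3 + 54.312 × 1
     = 659.51 + 54.312 = 713.83 kPa.

q_ult ≈ 714 kPa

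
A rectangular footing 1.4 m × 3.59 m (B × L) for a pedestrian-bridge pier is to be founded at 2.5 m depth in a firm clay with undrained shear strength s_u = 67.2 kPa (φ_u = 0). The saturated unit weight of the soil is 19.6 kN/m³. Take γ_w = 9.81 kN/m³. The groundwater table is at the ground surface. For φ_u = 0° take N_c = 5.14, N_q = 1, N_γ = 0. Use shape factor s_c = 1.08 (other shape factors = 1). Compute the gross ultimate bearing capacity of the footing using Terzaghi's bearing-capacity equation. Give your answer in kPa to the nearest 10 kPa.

q_ult ≈ 400 kPa

Water table at ground surface, so effective unit weight γ' = 19.6 − 9.81 = 9.79 kN/m³ is used throughout; overburden q = 9.79 × 2.5 = 24.475 kPa.
Cohesion term c·N_c·s_c = 67.2 × 5.14 × 1.08 = 373.04 kPa; surcharge term q·N_q = 24.475 × 1 = 24.475 kPa.
q_ult = 373.04 + 24.475 = 397.52 kPa.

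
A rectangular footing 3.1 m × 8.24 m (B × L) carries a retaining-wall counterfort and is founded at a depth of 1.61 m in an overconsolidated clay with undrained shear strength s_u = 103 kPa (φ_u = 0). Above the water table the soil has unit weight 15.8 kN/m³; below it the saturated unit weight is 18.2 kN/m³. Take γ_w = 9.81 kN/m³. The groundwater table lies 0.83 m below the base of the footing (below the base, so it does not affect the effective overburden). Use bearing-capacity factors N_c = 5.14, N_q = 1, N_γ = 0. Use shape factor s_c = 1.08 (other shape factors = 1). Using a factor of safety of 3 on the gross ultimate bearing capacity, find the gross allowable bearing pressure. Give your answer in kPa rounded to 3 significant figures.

q = γ·D_f = 15.8 × 1.61 = 25.438 kPa.
c·N_c·s_c = 103 × 5.14 × 1.08 = 571.77 kPa
q·N_q = 25.438 × 1 = 25.438 kPa
q_ult = 571.77 + 25.438 = 597.21 kPa.
q_all = 597.21 / 3 = 199.07 kPa.

q_all ≈ 199 kPa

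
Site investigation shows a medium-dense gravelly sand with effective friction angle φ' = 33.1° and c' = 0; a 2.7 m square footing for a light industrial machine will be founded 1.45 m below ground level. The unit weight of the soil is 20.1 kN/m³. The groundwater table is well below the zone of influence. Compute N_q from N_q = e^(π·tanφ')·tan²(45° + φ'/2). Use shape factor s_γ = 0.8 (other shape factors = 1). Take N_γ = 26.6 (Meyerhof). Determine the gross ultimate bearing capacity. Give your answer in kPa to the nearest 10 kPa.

q_ult ≈ 1350 kPa

tan33.1° = 0.6519, so N_q = e^(π×0.6519)·tan²(61.55°) = 7.752 × 3.406 = 26.41.
Effective surcharge at the founding depth q = γ·D_f = 20.1 × 1.45 = 29.145 kPa.
q_ult = q·N_q + 0.5·γ·B·N_γ·s_γ
     = 29.145 × 26.406 + 0.5 × 20.1 × 2.7 × 26.6 × 0.8
     = 769.61 + 577.43 = 1347 kPa.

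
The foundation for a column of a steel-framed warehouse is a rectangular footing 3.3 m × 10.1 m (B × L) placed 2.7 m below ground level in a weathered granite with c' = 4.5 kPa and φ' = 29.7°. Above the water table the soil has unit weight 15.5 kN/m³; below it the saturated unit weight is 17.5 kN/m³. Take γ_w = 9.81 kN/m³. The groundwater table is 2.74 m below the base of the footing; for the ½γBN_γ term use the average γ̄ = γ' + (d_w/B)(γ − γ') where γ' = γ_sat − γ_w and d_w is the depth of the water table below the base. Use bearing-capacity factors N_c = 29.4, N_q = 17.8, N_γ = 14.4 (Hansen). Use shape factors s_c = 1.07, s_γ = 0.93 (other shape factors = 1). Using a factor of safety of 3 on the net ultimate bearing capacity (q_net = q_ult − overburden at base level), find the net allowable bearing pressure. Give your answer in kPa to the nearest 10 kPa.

q_all(net) ≈ 390 kPa

Effective surcharge at the founding depth q = γ·D_f = 15.5 × 2.7 = 41.85 kPa.
With d_w = 2.74 m < B, γ̄ = 7.69 + (2.74/3.3) × (15.5 − 7.69) = 14.175 kN/m³.
q_ult = c·N_c·s_c + q·N_q + 0.5·γ·B·N_γ·s_γ
     = 4.5 × 29.4 × 1.07 + 41.85 × 17.8 + 0.5 × 14.175 × 3.3 × 14.4 × 0.93
     = 141.56 + 744.93 + 313.21 = 1199.7 kPa.
q_net = 1199.7 − 41.85 = 1157.9 kPa.
q_all(net) = 1157.9 / 3 = 385.95 kPa.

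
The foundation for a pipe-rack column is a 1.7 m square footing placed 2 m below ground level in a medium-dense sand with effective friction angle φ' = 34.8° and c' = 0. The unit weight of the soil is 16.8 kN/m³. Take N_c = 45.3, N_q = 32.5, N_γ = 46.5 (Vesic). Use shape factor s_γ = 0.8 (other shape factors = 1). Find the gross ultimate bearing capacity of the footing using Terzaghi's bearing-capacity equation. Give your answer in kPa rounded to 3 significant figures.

Overburden at base level: q = 16.8 × 2 = 33.6 kPa.
Surcharge term q·N_q = 33.6 × 32.5 = 1092 kPa; self-weight term 0.5·γ·B·N_γ·s_γ = 0.5 × 16.8 × 1.7 × 46.5 × 0.8 = 531.22 kPa.
q_ult = 1092 + 531.22 = 1623.2 kPa.

q_ult ≈ 1620 kPa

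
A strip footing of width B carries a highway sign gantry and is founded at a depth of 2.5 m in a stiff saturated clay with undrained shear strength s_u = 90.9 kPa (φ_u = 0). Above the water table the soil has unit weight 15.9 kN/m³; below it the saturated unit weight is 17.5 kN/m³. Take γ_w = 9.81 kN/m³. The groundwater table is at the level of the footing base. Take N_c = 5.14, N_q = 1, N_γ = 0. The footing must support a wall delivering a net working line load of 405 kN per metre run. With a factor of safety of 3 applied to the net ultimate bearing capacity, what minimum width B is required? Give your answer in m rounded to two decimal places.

q = γ·D_f = 15.9 × 2.5 = 39.75 kPa.
c·N_c = 90.9 × 5.14 = 467.23 kPa
q·N_q = 39.75 × 1 = 39.75 kPa
q_ult = 467.23 + 39.75 = 506.98 kPa.
For φ = 0 the ½γBN_γ term vanishes, so q_ult is independent of B. q_net = 506.98 − 39.75 = 467.23 kPa; q_all(net) = 467.23/3 = 155.74 kPa.
Required width B = w / q_all(net) = 405 / 155.74 = 2.6 m.

B = 2.60 m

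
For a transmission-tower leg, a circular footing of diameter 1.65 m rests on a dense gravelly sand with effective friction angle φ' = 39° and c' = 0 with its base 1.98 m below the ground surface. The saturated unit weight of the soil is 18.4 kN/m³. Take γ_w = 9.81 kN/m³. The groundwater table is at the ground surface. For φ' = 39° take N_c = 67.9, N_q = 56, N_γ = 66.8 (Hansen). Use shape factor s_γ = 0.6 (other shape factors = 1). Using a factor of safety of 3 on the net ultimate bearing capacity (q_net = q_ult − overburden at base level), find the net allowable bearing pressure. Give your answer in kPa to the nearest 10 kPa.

q_all(net) ≈ 410 kPa

γ' = 18.4 − 9.81 = 8.59 kN/m³ (submerged throughout). q = 8.59 × 1.98 = 17.008 kPa; the same γ' applies in the ½γBN_γ term.
q·N_q = 17.008 × 56 = 952.46 kPa
0.5·γ·B·N_γ·s_γ = 0.5 × 8.59 × 1.65 × 66.8 × 0.6 = 284.04 kPa
q_ult = 952.46 + 284.04 = 1236.5 kPa.
q_net = 1236.5 − 17.008 = 1219.5 kPa.
q_all(net) = 1219.5 / 3 = 406.5 kPa.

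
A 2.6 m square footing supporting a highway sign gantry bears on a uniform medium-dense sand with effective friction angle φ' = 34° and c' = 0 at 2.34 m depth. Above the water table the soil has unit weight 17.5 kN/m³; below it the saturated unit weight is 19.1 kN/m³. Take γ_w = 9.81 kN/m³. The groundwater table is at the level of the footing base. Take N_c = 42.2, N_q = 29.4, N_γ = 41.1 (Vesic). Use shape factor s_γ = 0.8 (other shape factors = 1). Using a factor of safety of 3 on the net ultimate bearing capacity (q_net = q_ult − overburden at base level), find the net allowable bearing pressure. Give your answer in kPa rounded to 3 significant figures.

q_all(net) ≈ 520 kPa

Overburden at base level: q = 17.5 × 2.34 = 40.95 kPa.
Below the base the soil is submerged, so the ½γBN_γ term uses γ' = 19.1 − 9.81 = 9.29 kN/m³.
Surcharge term q·N_q = 40.95 × 29.4 = 1203.9 kPa; self-weight term 0.5·γ·B·N_γ·s_γ = 0.5 × 9.29 × 2.6 × 41.1 × 0.8 = 397.09 kPa.
q_ult = 1203.9 + 397.09 = 1601 kPa.
q_net = 1601 − 40.95 = 1560.1 kPa.
q_all(net) = 1560.1 / 3 = 520.02 kPa.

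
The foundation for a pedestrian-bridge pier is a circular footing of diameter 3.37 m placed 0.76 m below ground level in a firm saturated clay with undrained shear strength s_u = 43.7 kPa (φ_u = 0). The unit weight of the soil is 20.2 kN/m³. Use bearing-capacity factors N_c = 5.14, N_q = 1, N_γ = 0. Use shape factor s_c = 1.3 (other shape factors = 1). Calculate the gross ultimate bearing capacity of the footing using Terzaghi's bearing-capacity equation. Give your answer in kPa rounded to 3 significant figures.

q_ult ≈ 307 kPa

Effective surcharge at the founding depth q = γ·D_f = 20.2 × 0.76 = 15.352 kPa.
q_ult = c·N_c·s_c + q·N_q
     = 43.7 × 5.14 × 1.3 + 15.352 × 1
     = 292 + 15.352 = 307.36 kPa.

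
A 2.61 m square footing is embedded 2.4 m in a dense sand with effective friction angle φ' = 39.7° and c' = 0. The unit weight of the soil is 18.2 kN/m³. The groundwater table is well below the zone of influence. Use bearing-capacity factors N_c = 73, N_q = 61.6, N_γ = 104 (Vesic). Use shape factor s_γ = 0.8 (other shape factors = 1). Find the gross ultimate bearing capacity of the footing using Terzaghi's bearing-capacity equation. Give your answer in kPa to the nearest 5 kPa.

q_ult ≈ 4665 kPa

Effective surcharge at the founding depth q = γ·D_f = 18.2 × 2.4 = 43.68 kPa.
q_ult = q·N_q + 0.5·γ·B·N_γ·s_γ
     = 43.68 × 61.6 + 0.5 × 18.2 × 2.61 × 104 × 0.8
     = 2690.7 + 1976.1 = 4666.8 kPa.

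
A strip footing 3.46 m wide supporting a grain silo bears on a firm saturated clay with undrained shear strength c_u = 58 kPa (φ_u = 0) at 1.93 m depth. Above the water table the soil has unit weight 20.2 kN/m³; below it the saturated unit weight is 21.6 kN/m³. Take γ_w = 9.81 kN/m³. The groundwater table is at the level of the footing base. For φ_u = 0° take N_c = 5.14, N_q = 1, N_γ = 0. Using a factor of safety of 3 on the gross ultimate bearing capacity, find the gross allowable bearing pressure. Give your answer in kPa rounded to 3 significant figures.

q_all ≈ 112 kPa

q = γ·D_f = 20.2 × 1.93 = 38.986 kPa.
c·N_c = 58 × 5.14 = 298.12 kPa
q·N_q = 38.986 × 1 = 38.986 kPa
q_ult = 298.12 + 38.986 = 337.11 kPa.
q_all = 337.11 / 3 = 112.37 kPa.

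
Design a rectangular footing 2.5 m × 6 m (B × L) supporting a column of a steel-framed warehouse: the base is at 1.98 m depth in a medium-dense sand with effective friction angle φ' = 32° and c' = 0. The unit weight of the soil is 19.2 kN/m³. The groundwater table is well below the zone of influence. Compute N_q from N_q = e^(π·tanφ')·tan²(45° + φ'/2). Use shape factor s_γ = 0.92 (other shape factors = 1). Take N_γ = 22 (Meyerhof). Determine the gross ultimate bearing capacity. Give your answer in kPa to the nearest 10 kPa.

q_ult ≈ 1370 kPa

tan32° = 0.6249, so N_q = e^(π×0.6249)·tan²(61°) = 7.121 × 3.255 = 23.18.
Overburden at base level: q = 19.2 × 1.98 = 38.016 kPa.
Surcharge term q·N_q = 38.016 × 23.177 = 881.09 kPa; self-weight term 0.5·γ·B·N_γ·s_γ = 0.5 × 19.2 × 2.5 × 22 × 0.92 = 485.76 kPa.
q_ult = 881.09 + 485.76 = 1366.8 kPa.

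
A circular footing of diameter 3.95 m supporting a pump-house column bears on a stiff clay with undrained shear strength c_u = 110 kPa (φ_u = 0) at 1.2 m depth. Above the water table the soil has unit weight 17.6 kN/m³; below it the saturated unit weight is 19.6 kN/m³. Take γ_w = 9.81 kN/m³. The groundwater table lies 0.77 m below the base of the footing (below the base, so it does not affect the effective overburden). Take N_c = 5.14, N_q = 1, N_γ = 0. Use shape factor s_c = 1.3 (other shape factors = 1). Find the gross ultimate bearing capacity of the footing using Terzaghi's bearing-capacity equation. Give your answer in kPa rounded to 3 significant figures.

Effective surcharge at the founding depth q = γ·D_f = 17.6 × 1.2 = 21.12 kPa.
q_ult = c·N_c·s_c + q·N_q
     = 110 × 5.14 × 1.3 + 21.12 × 1
     = 735.02 + 21.12 = 756.14 kPa.

q_ult ≈ 756 kPa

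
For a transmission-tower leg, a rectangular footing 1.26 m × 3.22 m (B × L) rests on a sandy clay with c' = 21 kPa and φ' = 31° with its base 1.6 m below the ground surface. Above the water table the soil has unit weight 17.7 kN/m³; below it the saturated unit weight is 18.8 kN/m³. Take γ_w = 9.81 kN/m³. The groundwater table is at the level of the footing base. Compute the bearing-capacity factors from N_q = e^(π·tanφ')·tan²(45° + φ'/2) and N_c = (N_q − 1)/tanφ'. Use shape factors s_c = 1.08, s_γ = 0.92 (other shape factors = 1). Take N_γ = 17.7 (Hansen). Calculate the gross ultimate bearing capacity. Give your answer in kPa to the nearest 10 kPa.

q_ult ≈ 1420 kPa

tan31° = 0.6009, so N_q = e^(π×0.6009)·tan²(60.5°) = 6.604 × 3.124 = 20.63.
N_c = (20.63 − 1)/tan31° = 32.67.
Effective surcharge at the founding depth q = γ·D_f = 17.7 × 1.6 = 28.32 kPa.
The water table coincides with the base, so in the self-weight term γ → γ' = 8.99 kN/m³.
q_ult = c·N_c·s_c + q·N_q + 0.5·γ·B·N_γ·s_γ
     = 21 × 32.671 × 1.08 + 28.32 × 20.631 + 0.5 × 8.99 × 1.26 × 17.7 × 0.92
     = 740.98 + 584.26 + 92.228 = 1417.5 kPa.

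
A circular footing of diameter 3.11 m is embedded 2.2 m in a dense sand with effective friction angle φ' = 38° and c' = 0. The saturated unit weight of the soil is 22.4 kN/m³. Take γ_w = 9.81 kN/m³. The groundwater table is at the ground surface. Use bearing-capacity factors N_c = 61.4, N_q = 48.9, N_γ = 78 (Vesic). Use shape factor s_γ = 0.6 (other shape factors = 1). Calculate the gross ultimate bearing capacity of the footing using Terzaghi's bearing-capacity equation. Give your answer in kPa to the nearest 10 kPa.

q_ult ≈ 2270 kPa

With the water table at the surface the whole profile is submerged: γ' = 22.4 − 9.81 = 12.59 kN/m³, so q = γ'·D_f = 27.698 kPa; the same γ' applies in the ½γBN_γ term.
q_ult = q·N_q + 0.5·γ·B·N_γ·s_γ
     = 27.698 × 48.9 + 0.5 × 12.59 × 3.11 × 78 × 0.6
     = 1354.4 + 916.22 = 2270.7 kPa.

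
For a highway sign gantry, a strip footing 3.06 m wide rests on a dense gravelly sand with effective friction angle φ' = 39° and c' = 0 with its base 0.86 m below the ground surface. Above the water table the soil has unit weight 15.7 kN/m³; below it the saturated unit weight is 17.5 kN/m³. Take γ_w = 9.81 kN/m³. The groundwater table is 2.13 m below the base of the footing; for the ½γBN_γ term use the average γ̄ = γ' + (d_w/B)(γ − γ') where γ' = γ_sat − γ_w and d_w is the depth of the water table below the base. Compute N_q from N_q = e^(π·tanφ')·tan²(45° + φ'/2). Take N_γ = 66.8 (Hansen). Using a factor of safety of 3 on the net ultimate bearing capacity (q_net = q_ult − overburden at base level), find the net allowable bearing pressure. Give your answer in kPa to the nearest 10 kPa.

N_q = e^(π·tan39°)·tan²(64.5°) = 55.96.
Overburden at base level: q = 15.7 × 0.86 = 13.502 kPa.
The water table is 2.13 m below the base (< B = 3.06 m), so the ½γBN_γ term uses γ̄ = γ' + (d_w/B)(γ − γ') = 7.69 + (2.13/3.06)(15.7 − 7.69) = 13.266 kN/m³.
Surcharge term q·N_q = 13.502 × 55.957 = 755.54 kPa; self-weight term 0.5·γ·B·N_γ = 0.5 × 13.266 × 3.06 × 66.8 = 1355.8 kPa.
q_ult = 755.54 + 1355.8 = 2111.3 kPa.
q_net = 2111.3 − 13.502 = 2097.8 kPa.
q_all(net) = 2097.8 / 3 = 699.28 kPa.

q_all(net) ≈ 700 kPa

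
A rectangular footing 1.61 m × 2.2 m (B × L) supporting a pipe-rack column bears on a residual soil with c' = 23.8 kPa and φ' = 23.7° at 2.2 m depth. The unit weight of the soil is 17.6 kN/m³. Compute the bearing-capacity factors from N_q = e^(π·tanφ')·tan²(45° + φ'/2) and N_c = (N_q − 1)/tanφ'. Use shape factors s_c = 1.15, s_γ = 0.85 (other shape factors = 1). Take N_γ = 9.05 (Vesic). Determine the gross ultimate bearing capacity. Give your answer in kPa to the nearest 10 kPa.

tan23.7° = 0.439, so N_q = e^(π×0.439)·tan²(56.85°) = 3.971 × 2.344 = 9.31.
N_c = (9.31 − 1)/tan23.7° = 18.93.
Effective surcharge at the founding depth q = γ·D_f = 17.6 × 2.2 = 38.72 kPa.
q_ult = c·N_c·s_c + q·N_q + 0.5·γ·B·N_γ·s_γ
     = 23.8 × 18.929 × 1.15 + 38.72 × 9.3092 + 0.5 × 17.6 × 1.61 × 9.05 × 0.85
     = 518.08 + 360.45 + 108.99 = 987.52 kPa.

q_ult ≈ 990 kPa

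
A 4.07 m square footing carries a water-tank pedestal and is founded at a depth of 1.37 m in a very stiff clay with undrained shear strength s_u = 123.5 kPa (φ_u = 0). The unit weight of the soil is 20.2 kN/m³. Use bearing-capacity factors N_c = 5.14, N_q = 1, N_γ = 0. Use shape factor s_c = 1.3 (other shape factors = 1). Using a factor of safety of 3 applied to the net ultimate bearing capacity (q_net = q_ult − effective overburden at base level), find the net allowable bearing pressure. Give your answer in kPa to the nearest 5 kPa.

q_all(net) ≈ 275 kPa

Overburden at base level: q = 20.2 × 1.37 = 27.674 kPa.
Cohesion term c·N_c·s_c = 123.5 × 5.14 × 1.3 = 825.23 kPa; surcharge term q·N_q = 27.674 × 1 = 27.674 kPa.
q_ult = 825.23 + 27.674 = 852.9 kPa.
Net ultimate: q_net = 852.9 − 27.674 = 825.23 kPa.
q_all(net) = 825.23 / 3 = 275.08 kPa.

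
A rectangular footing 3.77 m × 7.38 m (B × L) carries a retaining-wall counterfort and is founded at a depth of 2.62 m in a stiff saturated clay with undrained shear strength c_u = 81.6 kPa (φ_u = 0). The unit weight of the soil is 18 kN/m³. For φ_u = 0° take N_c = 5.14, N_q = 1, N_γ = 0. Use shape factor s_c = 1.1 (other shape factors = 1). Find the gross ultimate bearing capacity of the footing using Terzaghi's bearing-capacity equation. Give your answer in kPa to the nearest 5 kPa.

q_ult ≈ 510 kPa

Overburden at base level: q = 18 × 2.62 = 47.16 kPa.
Cohesion term c·N_c·s_c = 81.6 × 5.14 × 1.1 = 461.37 kPa; surcharge term q·N_q = 47.16 × 1 = 47.16 kPa.
q_ult = 461.37 + 47.16 = 508.53 kPa.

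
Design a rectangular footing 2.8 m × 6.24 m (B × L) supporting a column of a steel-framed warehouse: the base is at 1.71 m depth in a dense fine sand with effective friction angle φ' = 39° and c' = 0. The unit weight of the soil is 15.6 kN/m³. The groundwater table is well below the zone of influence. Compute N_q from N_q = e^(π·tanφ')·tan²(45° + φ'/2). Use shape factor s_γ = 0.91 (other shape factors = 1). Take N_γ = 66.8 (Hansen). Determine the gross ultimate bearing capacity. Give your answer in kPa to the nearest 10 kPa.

tan39° = 0.8098, so N_q = e^(π×0.8098)·tan²(64.5°) = 12.731 × 4.395 = 55.96.
Effective surcharge at the founding depth q = γ·D_f = 15.6 × 1.71 = 26.676 kPa.
q_ult = q·N_q + 0.5·γ·B·N_γ·s_γ
     = 26.676 × 55.957 + 0.5 × 15.6 × 2.8 × 66.8 × 0.91
     = 1492.7 + 1327.6 = 2820.3 kPa.

q_ult ≈ 2820 kPa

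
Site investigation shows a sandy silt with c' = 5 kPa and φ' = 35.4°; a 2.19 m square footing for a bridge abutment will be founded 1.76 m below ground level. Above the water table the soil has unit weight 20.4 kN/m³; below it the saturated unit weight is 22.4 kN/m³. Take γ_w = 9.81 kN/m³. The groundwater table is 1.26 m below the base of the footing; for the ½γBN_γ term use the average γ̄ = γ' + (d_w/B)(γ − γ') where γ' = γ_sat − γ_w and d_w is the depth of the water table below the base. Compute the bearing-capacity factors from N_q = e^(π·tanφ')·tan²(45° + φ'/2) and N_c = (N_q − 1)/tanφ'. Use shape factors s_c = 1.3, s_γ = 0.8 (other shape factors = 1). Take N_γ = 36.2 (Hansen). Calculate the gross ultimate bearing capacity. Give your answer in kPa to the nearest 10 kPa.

q_ult ≈ 2110 kPa

tan35.4° = 0.7107, so N_q = e^(π×0.7107)·tan²(62.7°) = 9.324 × 3.754 = 35.
N_c = (35 − 1)/tan35.4° = 47.84.
Effective surcharge at the founding depth q = γ·D_f = 20.4 × 1.76 = 35.904 kPa.
With d_w = 1.26 m < B, γ̄ = 12.59 + (1.26/2.19) × (20.4 − 12.59) = 17.083 kN/m³.
q_ult = c·N_c·s_c + q·N_q + 0.5·γ·B·N_γ·s_γ
     = 5 × 47.844 × 1.3 + 35.904 × 35.001 + 0.5 × 17.083 × 2.19 × 36.2 × 0.8
     = 310.99 + 1256.7 + 541.74 = 2109.4 kPa.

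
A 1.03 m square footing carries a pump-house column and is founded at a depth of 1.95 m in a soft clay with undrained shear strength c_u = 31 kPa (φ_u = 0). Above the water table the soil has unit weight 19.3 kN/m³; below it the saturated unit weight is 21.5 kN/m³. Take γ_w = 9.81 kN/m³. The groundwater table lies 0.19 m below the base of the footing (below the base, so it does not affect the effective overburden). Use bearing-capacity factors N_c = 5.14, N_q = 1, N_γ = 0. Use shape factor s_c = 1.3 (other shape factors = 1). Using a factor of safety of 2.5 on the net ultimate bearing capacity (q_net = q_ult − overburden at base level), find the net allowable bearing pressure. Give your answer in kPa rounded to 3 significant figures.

q_all(net) ≈ 82.9 kPa

q = γ·D_f = 19.3 × 1.95 = 37.635 kPa.
c·N_c·s_c = 31 × 5.14 × 1.3 = 207.14 kPa
q·N_q = 37.635 × 1 = 37.635 kPa
q_ult = 207.14 + 37.635 = 244.78 kPa.
q_net = 244.78 − 37.635 = 207.14 kPa.
q_all(net) = 207.14 / 2.5 = 82.857 kPa.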